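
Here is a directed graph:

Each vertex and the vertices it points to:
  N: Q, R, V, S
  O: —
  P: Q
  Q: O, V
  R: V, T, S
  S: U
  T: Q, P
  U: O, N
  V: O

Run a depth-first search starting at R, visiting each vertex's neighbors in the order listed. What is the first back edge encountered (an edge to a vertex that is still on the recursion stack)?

N->R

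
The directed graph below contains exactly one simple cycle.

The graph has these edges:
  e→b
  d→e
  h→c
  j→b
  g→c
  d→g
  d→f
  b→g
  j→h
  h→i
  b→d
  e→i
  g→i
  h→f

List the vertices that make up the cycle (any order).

b, d, e

DFS with gray/black marking from b:
b gray
  d gray
    g gray
      i gray
      i black
      c gray
      c black
    g black
    e gray
      e→b: b is gray → back edge
Back edge closes the cycle b → d → e → b; its vertices are {b, d, e}.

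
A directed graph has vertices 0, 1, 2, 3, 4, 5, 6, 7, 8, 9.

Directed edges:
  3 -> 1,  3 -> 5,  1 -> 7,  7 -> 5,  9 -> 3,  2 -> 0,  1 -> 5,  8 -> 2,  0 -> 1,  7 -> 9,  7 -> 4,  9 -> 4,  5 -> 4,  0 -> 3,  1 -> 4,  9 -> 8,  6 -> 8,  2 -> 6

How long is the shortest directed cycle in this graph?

For each vertex v, BFS finds the shortest path from v back to v.
The shortest such closed walk is 8 → 2 → 6 → 8, length 3.

3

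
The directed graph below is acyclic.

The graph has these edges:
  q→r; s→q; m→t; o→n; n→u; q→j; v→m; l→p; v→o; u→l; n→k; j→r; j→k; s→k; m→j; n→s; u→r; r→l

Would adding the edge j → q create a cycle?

Adding j→q creates a cycle iff q can already reach j.
Path from q: q → j.
So q → … → j → q is a cycle.

Yes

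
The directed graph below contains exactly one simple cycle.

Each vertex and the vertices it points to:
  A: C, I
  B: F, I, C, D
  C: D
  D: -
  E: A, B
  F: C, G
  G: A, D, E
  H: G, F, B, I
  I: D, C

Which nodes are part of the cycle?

DFS with gray/black marking from G:
G gray
  A gray
    C gray
      D gray
      D black
    C black
    I gray
      I→D: D black — skip
      I→C: C black — skip
    I black
  A black
  G→D: D black — skip
  E gray
    E→A: A black — skip
    B gray
      F gray
        F→C: C black — skip
        F→G: G is gray → back edge
Back edge closes the cycle G → E → B → F → G; its vertices are {B, E, F, G}.

B, E, F, G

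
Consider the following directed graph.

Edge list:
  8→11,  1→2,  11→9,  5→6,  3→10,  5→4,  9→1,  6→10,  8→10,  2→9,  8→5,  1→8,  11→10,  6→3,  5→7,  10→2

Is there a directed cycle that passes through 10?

Yes

10 is on a cycle iff 10 can reach itself via ≥1 edge.
10 → 2 → 9 → 1 → 8 → 10 — yes.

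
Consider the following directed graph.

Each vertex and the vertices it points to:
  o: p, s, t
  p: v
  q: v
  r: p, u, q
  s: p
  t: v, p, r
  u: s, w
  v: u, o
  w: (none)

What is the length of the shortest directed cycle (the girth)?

3

For each vertex v, BFS finds the shortest path from v back to v.
The shortest such closed walk is t → v → o → t, length 3.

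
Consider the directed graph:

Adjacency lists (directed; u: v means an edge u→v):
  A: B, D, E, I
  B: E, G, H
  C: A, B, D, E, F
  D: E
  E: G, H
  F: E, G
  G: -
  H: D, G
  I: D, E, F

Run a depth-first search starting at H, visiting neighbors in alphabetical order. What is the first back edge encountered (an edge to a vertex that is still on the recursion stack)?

DFS from H (visiting neighbors in alphabetical order); mark gray on enter, black on exit:
H gray
  D gray
    E gray
      G gray
      G black
      E→H: H is gray → back edge
First back edge: E → H.

E→H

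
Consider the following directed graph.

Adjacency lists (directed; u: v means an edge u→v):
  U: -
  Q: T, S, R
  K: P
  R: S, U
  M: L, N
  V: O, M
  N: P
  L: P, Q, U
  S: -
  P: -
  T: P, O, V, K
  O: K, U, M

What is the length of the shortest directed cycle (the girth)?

For each vertex v, BFS finds the shortest path from v back to v.
The shortest such closed walk is Q → T → V → M → L → Q, length 5.

5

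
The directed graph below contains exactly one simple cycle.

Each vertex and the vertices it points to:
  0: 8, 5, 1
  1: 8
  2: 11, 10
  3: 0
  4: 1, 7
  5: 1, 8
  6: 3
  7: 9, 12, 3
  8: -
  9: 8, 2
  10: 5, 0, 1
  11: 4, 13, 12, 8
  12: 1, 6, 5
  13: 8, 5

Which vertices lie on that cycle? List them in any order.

DFS with gray/black marking from 2:
2 gray
  11 gray
    4 gray
      1 gray
        8 gray
        8 black
      1 black
      7 gray
        9 gray
          9→8: 8 black — skip
          9→2: 2 is gray → back edge
Back edge closes the cycle 2 → 11 → 4 → 7 → 9 → 2; its vertices are {2, 4, 7, 9, 11}.

2, 4, 7, 9, 11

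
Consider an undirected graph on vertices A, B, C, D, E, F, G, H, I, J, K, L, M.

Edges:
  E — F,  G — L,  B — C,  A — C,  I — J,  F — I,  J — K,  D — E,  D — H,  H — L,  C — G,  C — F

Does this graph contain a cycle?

DFS, tracking each vertex's parent; an edge to a visited non-parent vertex closes a cycle.
Start from F:
visit F (parent –)
  visit C (parent F)
    visit B (parent C)
      B–C: parent, skip
    visit A (parent C)
      A–C: parent, skip
    visit G (parent C)
      G–C: parent, skip
      visit L (parent G)
        visit H (parent L)
          visit D (parent H)
            D–H: parent, skip
            visit E (parent D)
              E–D: parent, skip
              E–F: F visited and ≠ parent → cycle
Cycle: F – C – G – L – H – D – E – F.

Yes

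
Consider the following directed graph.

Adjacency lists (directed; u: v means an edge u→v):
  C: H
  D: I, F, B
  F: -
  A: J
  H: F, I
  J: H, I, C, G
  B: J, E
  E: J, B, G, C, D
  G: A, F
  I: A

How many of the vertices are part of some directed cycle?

A vertex is on a directed cycle iff it belongs to a strongly connected component of size ≥ 2 (or has a self-loop).
The vertices on cycles are {A, B, C, D, E, G, H, I, J} — 9 in total.

9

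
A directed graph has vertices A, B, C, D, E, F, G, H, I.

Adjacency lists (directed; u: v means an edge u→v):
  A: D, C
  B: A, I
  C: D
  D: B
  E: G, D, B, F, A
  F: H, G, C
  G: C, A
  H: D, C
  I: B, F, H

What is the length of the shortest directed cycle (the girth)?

2

For each vertex v, BFS finds the shortest path from v back to v.
The shortest such closed walk is B → I → B, length 2.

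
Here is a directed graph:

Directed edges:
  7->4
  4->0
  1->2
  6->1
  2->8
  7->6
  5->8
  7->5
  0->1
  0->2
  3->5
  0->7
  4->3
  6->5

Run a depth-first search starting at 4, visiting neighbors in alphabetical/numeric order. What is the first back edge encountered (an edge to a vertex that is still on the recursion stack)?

DFS from 4 (visiting neighbors in alphabetical/numeric order); mark gray on enter, black on exit:
4 gray
  0 gray
    1 gray
      2 gray
        8 gray
        8 black
      2 black
    1 black
    0→2: 2 black — skip
    7 gray
      7→4: 4 is gray → back edge
First back edge: 7 → 4.

7→4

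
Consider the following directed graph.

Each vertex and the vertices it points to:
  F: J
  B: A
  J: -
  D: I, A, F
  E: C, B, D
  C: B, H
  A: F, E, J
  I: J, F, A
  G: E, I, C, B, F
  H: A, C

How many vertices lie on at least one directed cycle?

A vertex is on a directed cycle iff it belongs to a strongly connected component of size ≥ 2 (or has a self-loop).
The vertices on cycles are {A, B, C, D, E, H, I} — 7 in total.

7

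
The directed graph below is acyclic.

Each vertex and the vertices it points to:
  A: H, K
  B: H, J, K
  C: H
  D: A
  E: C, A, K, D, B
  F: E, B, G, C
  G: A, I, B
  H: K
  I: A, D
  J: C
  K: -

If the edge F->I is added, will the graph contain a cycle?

Adding F→I creates a cycle iff I can already reach F.
Explore from I: no path reaches F. The graph stays acyclic.

No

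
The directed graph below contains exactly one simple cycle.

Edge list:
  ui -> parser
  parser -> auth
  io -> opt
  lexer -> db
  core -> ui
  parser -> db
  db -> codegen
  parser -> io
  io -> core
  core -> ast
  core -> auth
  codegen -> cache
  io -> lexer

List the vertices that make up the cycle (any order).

io, ui, core, parser

DFS with gray/black marking from parser:
parser gray
  db gray
    codegen gray
      cache gray
      cache black
    codegen black
  db black
  auth gray
  auth black
  io gray
    lexer gray
      lexer→db: db black — skip
    lexer black
    opt gray
    opt black
    core gray
      core→auth: auth black — skip
      ui gray
        ui→parser: parser is gray → back edge
Back edge closes the cycle parser → io → core → ui → parser; its vertices are {io, ui, core, parser}.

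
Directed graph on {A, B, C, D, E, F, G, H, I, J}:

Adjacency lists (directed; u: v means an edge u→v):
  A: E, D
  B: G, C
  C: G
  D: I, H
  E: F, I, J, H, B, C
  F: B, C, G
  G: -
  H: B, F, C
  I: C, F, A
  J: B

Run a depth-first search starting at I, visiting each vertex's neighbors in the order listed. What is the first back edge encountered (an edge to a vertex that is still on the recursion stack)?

E->I

DFS from I (visiting each vertex's neighbors in the order listed); mark gray on enter, black on exit:
I gray
  C gray
    G gray
    G black
  C black
  F gray
    B gray
      B→G: G black — skip
      B→C: C black — skip
    B black
    F→C: C black — skip
    F→G: G black — skip
  F black
  A gray
    E gray
      E→F: F black — skip
      E→I: I is gray → back edge
First back edge: E → I.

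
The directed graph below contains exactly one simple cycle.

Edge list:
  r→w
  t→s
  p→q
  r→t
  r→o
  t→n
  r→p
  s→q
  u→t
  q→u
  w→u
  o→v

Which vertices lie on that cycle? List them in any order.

DFS with gray/black marking from t:
t gray
  s gray
    q gray
      u gray
        u→t: t is gray → back edge
Back edge closes the cycle t → s → q → u → t; its vertices are {q, s, t, u}.

q, s, t, u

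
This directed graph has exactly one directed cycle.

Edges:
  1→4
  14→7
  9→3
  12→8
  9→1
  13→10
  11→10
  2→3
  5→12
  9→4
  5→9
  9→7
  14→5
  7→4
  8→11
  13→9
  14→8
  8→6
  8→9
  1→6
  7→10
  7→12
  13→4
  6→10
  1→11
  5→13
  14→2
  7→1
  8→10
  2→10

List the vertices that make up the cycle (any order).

7, 8, 9, 12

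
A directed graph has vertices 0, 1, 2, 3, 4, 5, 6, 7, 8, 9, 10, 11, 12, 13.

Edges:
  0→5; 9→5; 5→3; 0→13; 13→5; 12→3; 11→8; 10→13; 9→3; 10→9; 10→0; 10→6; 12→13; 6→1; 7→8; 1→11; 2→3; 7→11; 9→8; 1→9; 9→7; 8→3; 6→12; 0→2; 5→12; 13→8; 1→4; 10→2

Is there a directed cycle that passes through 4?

No

4 lies on a cycle iff there is a path from 4 back to itself.
Exploring from 4, it never reaches itself; equivalently, its strongly connected component is a singleton.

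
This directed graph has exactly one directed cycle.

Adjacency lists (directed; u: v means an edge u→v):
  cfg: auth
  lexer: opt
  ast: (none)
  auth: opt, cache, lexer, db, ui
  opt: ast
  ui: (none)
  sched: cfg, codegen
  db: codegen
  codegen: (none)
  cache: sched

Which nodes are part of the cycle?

cfg, auth, cache, sched

DFS with gray/black marking from auth:
auth gray
  opt gray
    ast gray
    ast black
  opt black
  cache gray
    sched gray
      cfg gray
        cfg→auth: auth is gray → back edge
Back edge closes the cycle auth → cache → sched → cfg → auth; its vertices are {cfg, auth, cache, sched}.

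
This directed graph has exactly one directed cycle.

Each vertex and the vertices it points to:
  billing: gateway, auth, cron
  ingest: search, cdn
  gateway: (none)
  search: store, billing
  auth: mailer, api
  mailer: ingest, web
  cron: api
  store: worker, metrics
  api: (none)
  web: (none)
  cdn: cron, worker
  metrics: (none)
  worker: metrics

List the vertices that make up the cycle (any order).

auth, ingest, mailer, search, billing

DFS with gray/black marking from mailer:
mailer gray
  ingest gray
    search gray
      store gray
        worker gray
          metrics gray
          metrics black
        worker black
        store→metrics: metrics black — skip
      store black
      billing gray
        gateway gray
        gateway black
        auth gray
          auth→mailer: mailer is gray → back edge
Back edge closes the cycle mailer → ingest → search → billing → auth → mailer; its vertices are {auth, ingest, mailer, search, billing}.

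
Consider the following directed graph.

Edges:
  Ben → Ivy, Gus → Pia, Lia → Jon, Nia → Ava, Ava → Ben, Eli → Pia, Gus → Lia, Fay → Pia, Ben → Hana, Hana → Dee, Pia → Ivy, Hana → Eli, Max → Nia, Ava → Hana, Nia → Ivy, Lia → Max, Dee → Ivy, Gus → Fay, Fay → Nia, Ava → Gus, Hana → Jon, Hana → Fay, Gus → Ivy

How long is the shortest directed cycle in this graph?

For each vertex v, BFS finds the shortest path from v back to v.
The shortest such closed walk is Ava → Hana → Fay → Nia → Ava, length 4.

4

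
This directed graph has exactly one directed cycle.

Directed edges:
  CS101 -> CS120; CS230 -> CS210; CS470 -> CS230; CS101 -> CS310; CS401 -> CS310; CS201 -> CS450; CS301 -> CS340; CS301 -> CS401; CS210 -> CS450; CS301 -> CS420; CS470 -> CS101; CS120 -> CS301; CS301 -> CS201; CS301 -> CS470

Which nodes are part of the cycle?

CS101, CS120, CS301, CS470

DFS with gray/black marking from CS301:
CS301 gray
  CS340 gray
  CS340 black
  CS201 gray
    CS450 gray
    CS450 black
  CS201 black
  CS470 gray
    CS101 gray
      CS120 gray
        CS120→CS301: CS301 is gray → back edge
Back edge closes the cycle CS301 → CS470 → CS101 → CS120 → CS301; its vertices are {CS101, CS120, CS301, CS470}.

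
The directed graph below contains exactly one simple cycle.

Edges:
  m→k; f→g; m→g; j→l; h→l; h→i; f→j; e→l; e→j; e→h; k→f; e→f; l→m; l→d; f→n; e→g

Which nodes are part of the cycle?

f, j, k, l, m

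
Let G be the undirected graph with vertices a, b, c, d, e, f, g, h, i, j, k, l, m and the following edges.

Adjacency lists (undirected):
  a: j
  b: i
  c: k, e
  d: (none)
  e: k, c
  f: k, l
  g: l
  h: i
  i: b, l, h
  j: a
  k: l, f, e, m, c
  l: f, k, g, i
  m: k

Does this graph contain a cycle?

Yes

DFS, tracking each vertex's parent; an edge to a visited non-parent vertex closes a cycle.
Start from i:
visit i (parent –)
  visit b (parent i)
    b–i: parent, skip
  visit l (parent i)
    visit f (parent l)
      visit k (parent f)
        k–l: l visited and ≠ parent → cycle
Cycle: l – f – k – l.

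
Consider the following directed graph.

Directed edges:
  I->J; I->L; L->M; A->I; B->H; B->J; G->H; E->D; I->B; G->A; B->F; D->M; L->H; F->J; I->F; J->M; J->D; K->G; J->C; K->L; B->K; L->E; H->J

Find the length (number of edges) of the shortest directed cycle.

5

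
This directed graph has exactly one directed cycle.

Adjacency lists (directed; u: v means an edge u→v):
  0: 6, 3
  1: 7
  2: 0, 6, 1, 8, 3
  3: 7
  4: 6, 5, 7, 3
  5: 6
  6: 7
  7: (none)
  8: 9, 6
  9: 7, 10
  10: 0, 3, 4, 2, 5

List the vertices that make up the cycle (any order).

DFS with gray/black marking from 10:
10 gray
  0 gray
    6 gray
      7 gray
      7 black
    6 black
    3 gray
      3→7: 7 black — skip
    3 black
  0 black
  10→3: 3 black — skip
  4 gray
    4→6: 6 black — skip
    5 gray
      5→6: 6 black — skip
    5 black
    4→7: 7 black — skip
    4→3: 3 black — skip
  4 black
  2 gray
    2→0: 0 black — skip
    2→6: 6 black — skip
    1 gray
      1→7: 7 black — skip
    1 black
    8 gray
      9 gray
        9→7: 7 black — skip
        9→10: 10 is gray → back edge
Back edge closes the cycle 10 → 2 → 8 → 9 → 10; its vertices are {2, 8, 9, 10}.

2, 8, 9, 10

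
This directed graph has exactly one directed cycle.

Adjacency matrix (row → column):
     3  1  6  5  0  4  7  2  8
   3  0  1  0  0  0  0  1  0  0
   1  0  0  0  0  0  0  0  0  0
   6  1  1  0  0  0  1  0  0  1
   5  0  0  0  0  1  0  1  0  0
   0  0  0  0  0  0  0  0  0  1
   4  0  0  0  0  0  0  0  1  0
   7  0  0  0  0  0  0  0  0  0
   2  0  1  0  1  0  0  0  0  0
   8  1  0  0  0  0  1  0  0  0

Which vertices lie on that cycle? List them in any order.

DFS with gray/black marking from 4:
4 gray
  2 gray
    5 gray
      0 gray
        8 gray
          3 gray
            7 gray
            7 black
            1 gray
            1 black
          3 black
          8→4: 4 is gray → back edge
Back edge closes the cycle 4 → 2 → 5 → 0 → 8 → 4; its vertices are {0, 2, 4, 5, 8}.

0, 2, 4, 5, 8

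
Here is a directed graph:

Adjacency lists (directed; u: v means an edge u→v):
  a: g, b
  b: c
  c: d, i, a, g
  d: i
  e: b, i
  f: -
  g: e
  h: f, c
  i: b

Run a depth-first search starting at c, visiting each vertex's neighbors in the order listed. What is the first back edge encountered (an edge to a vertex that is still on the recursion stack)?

b->c

DFS from c (visiting each vertex's neighbors in the order listed); mark gray on enter, black on exit:
c gray
  d gray
    i gray
      b gray
        b→c: c is gray → back edge
First back edge: b → c.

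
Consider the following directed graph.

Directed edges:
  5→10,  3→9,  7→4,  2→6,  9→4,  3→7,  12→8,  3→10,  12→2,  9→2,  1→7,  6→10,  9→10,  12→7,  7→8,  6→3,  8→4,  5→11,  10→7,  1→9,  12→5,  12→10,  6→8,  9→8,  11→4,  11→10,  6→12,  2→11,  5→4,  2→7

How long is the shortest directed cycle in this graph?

For each vertex v, BFS finds the shortest path from v back to v.
The shortest such closed walk is 2 → 6 → 12 → 2, length 3.

3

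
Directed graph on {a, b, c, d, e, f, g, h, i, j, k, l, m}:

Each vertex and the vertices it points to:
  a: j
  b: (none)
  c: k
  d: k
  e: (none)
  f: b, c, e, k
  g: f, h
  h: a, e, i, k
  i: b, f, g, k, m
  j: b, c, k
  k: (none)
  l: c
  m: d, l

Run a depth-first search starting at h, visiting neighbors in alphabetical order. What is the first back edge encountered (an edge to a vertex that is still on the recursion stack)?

g→h

DFS from h (visiting neighbors in alphabetical order); mark gray on enter, black on exit:
h gray
  a gray
    j gray
      b gray
      b black
      c gray
        k gray
        k black
      c black
      j→k: k black — skip
    j black
  a black
  e gray
  e black
  i gray
    i→b: b black — skip
    f gray
      f→b: b black — skip
      f→c: c black — skip
      f→e: e black — skip
      f→k: k black — skip
    f black
    g gray
      g→f: f black — skip
      g→h: h is gray → back edge
First back edge: g → h.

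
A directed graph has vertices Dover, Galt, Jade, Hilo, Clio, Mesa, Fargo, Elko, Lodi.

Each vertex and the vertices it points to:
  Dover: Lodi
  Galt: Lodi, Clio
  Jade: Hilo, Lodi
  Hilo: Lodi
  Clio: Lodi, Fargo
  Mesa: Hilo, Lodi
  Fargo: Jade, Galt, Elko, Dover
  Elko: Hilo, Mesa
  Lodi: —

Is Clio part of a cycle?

Clio is on a cycle iff Clio can reach itself via ≥1 edge.
Clio → Fargo → Galt → Clio — yes.

Yes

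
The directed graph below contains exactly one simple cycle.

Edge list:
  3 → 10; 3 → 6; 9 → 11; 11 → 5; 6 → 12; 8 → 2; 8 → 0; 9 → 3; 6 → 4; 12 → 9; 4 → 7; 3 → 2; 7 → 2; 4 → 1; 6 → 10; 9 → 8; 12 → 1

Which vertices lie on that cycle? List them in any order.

3, 6, 9, 12

DFS with gray/black marking from 9:
9 gray
  3 gray
    6 gray
      10 gray
      10 black
      4 gray
        7 gray
          2 gray
          2 black
        7 black
        1 gray
        1 black
      4 black
      12 gray
        12→9: 9 is gray → back edge
Back edge closes the cycle 9 → 3 → 6 → 12 → 9; its vertices are {3, 6, 9, 12}.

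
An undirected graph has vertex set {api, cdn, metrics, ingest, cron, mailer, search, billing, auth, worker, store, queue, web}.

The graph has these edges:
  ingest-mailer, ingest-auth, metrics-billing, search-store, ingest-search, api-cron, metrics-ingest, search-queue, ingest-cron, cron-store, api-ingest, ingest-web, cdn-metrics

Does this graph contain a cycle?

Yes

DFS, tracking each vertex's parent; an edge to a visited non-parent vertex closes a cycle.
Start from api:
visit api (parent –)
  visit ingest (parent api)
    visit cron (parent ingest)
      visit store (parent cron)
        visit search (parent store)
          visit queue (parent search)
            queue–search: parent, skip
          search–store: parent, skip
          search–ingest: ingest visited and ≠ parent → cycle
Cycle: ingest – cron – store – search – ingest.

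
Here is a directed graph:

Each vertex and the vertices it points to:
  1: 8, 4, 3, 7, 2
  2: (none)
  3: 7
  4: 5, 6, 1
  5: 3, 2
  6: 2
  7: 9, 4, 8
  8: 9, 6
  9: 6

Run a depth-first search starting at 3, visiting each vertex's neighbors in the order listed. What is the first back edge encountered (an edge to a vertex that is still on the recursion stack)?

5→3

DFS from 3 (visiting each vertex's neighbors in the order listed); mark gray on enter, black on exit:
3 gray
  7 gray
    9 gray
      6 gray
        2 gray
        2 black
      6 black
    9 black
    4 gray
      5 gray
        5→3: 3 is gray → back edge
First back edge: 5 → 3.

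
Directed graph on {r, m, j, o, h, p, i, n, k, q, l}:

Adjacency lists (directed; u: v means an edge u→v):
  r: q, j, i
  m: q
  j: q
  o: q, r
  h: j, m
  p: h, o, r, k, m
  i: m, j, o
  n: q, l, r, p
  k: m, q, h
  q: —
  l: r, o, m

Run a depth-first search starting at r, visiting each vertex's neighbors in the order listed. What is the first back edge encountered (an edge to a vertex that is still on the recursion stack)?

o→r

DFS from r (visiting each vertex's neighbors in the order listed); mark gray on enter, black on exit:
r gray
  q gray
  q black
  j gray
    j→q: q black — skip
  j black
  i gray
    m gray
      m→q: q black — skip
    m black
    i→j: j black — skip
    o gray
      o→q: q black — skip
      o→r: r is gray → back edge
First back edge: o → r.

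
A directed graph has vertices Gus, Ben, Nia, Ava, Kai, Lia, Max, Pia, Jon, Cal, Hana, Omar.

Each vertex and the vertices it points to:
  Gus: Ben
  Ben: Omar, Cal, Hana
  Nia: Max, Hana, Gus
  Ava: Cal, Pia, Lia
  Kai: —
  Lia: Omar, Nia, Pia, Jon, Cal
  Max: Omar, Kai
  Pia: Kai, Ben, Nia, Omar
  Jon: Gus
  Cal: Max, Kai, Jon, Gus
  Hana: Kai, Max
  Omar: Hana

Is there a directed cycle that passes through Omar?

Yes

Omar is on a cycle iff Omar can reach itself via ≥1 edge.
Omar → Hana → Max → Omar — yes.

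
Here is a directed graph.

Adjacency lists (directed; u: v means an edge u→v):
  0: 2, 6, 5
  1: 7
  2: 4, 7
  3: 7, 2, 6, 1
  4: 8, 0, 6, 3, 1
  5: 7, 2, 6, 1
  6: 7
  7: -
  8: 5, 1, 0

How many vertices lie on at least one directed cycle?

6

A vertex is on a directed cycle iff it belongs to a strongly connected component of size ≥ 2 (or has a self-loop).
The vertices on cycles are {0, 2, 3, 4, 5, 8} — 6 in total.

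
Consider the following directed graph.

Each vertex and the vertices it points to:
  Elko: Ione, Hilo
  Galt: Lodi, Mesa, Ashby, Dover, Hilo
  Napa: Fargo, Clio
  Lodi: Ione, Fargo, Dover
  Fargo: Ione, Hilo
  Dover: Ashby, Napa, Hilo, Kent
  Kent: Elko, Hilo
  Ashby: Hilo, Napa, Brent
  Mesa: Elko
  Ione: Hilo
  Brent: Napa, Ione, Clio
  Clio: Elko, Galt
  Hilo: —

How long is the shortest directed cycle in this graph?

4

For each vertex v, BFS finds the shortest path from v back to v.
The shortest such closed walk is Galt → Ashby → Napa → Clio → Galt, length 4.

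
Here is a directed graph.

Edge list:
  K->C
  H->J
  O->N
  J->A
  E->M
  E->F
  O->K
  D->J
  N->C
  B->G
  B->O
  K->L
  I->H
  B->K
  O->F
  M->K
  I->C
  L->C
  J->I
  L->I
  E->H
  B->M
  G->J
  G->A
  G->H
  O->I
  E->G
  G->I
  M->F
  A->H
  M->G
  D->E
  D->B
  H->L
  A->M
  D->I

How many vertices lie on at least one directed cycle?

8

A vertex is on a directed cycle iff it belongs to a strongly connected component of size ≥ 2 (or has a self-loop).
The vertices on cycles are {A, G, H, I, J, K, L, M} — 8 in total.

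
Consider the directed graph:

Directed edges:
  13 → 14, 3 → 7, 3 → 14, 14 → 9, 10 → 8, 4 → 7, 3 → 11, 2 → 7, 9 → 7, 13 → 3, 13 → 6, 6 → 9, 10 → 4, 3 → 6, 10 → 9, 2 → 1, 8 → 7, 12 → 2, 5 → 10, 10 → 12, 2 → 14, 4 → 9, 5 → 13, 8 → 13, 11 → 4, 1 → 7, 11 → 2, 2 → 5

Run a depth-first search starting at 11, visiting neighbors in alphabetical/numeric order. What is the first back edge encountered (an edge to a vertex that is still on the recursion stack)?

DFS from 11 (visiting neighbors in alphabetical/numeric order); mark gray on enter, black on exit:
11 gray
  2 gray
    1 gray
      7 gray
      7 black
    1 black
    5 gray
      10 gray
        4 gray
          4→7: 7 black — skip
          9 gray
            9→7: 7 black — skip
          9 black
        4 black
        8 gray
          8→7: 7 black — skip
          13 gray
            3 gray
              6 gray
                6→9: 9 black — skip
              6 black
              3→7: 7 black — skip
              3→11: 11 is gray → back edge
First back edge: 3 → 11.

3→11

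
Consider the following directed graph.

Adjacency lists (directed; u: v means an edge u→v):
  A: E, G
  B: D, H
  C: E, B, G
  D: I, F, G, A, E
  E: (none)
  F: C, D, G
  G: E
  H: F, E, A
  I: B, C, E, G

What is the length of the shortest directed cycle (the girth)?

2

For each vertex v, BFS finds the shortest path from v back to v.
The shortest such closed walk is D → F → D, length 2.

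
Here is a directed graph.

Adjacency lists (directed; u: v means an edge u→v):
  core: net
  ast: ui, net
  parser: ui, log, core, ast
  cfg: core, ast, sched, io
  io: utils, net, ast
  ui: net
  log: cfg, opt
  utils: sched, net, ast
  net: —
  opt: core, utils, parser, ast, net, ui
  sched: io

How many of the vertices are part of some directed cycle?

A vertex is on a directed cycle iff it belongs to a strongly connected component of size ≥ 2 (or has a self-loop).
The vertices on cycles are {io, log, opt, sched, utils, parser} — 6 in total.

6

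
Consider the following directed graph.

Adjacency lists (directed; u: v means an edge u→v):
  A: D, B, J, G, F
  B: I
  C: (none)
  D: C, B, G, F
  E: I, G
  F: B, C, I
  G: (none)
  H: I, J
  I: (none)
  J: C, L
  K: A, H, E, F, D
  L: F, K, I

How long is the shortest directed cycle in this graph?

For each vertex v, BFS finds the shortest path from v back to v.
The shortest such closed walk is L → K → A → J → L, length 4.

4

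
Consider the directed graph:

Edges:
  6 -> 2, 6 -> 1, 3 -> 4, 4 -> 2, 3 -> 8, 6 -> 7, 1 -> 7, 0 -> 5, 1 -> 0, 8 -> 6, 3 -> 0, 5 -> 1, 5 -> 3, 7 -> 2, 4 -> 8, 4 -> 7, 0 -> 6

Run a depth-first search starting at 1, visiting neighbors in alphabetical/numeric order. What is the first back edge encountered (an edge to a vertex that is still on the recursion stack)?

5->1

DFS from 1 (visiting neighbors in alphabetical/numeric order); mark gray on enter, black on exit:
1 gray
  0 gray
    5 gray
      5→1: 1 is gray → back edge
First back edge: 5 → 1.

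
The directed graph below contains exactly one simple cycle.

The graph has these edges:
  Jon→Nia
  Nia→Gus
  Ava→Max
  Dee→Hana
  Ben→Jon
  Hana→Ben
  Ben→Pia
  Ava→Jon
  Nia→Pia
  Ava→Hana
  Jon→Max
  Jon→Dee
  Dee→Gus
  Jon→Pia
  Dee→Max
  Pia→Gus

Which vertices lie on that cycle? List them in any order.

Ben, Dee, Jon, Hana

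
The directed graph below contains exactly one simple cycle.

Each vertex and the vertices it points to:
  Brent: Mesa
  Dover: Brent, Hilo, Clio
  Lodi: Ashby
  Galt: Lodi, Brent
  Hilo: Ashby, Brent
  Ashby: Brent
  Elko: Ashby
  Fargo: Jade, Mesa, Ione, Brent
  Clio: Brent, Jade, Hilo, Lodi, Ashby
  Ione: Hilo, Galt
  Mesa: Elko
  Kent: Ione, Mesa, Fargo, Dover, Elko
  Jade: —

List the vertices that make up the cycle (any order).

DFS with gray/black marking from Mesa:
Mesa gray
  Elko gray
    Ashby gray
      Brent gray
        Brent→Mesa: Mesa is gray → back edge
Back edge closes the cycle Mesa → Elko → Ashby → Brent → Mesa; its vertices are {Elko, Mesa, Ashby, Brent}.

Elko, Mesa, Ashby, Brent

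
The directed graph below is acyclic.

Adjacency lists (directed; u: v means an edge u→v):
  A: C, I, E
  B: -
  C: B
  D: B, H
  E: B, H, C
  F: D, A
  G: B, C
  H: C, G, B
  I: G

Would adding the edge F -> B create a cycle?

Adding F→B creates a cycle iff B can already reach F.
Explore from B: no path reaches F. The graph stays acyclic.

No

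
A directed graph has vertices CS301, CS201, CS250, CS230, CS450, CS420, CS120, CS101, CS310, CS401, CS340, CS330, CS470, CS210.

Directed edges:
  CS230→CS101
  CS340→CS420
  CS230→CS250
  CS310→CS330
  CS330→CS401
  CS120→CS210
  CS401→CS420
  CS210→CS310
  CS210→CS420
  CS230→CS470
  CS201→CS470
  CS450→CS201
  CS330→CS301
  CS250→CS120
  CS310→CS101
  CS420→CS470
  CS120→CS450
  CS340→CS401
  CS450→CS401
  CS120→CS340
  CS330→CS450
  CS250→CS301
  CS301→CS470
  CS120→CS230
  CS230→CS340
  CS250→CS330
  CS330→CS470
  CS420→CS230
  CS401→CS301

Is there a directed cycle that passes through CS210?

CS210 is on a cycle iff CS210 can reach itself via ≥1 edge.
CS210 → CS420 → CS230 → CS250 → CS120 → CS210 — yes.

Yes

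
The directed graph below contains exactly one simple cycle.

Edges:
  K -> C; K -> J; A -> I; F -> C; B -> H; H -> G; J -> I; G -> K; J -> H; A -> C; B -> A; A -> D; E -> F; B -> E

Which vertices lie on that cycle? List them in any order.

G, H, J, K

DFS with gray/black marking from H:
H gray
  G gray
    K gray
      C gray
      C black
      J gray
        J→H: H is gray → back edge
Back edge closes the cycle H → G → K → J → H; its vertices are {G, H, J, K}.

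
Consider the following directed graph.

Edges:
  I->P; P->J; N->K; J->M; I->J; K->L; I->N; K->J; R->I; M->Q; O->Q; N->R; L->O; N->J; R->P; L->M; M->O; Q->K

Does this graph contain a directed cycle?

Yes

DFS with white/gray/black marking, starting from L:
L gray
  M gray
    Q gray
      K gray
        J gray
          J→M: M is gray → back edge
Back edge found, so a cycle exists: M → Q → K → J → M.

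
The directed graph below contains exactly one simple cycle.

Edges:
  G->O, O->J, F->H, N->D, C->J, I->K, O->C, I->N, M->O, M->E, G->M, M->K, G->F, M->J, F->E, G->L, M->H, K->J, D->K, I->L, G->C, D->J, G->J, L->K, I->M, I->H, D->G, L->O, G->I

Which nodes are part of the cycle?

D, G, I, N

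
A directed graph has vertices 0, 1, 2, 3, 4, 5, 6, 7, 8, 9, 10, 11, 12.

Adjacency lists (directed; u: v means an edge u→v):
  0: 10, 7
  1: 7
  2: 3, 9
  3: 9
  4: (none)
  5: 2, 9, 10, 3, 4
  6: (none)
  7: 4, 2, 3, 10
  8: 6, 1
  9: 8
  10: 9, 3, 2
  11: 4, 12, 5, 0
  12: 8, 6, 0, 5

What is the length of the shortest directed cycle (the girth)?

For each vertex v, BFS finds the shortest path from v back to v.
The shortest such closed walk is 8 → 1 → 7 → 3 → 9 → 8, length 5.

5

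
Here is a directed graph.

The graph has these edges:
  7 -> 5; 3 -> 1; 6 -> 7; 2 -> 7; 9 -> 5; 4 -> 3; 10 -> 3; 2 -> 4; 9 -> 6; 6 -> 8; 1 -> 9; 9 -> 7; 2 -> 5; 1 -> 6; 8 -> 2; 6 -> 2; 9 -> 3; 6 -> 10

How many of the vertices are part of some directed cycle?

8

A vertex is on a directed cycle iff it belongs to a strongly connected component of size ≥ 2 (or has a self-loop).
The vertices on cycles are {1, 2, 3, 4, 6, 8, 9, 10} — 8 in total.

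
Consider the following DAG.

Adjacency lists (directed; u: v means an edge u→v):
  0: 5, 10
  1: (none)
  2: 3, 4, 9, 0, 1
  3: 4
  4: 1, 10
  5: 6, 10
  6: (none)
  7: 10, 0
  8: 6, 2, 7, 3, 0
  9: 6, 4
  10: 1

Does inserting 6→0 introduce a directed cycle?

Yes

Adding 6→0 creates a cycle iff 0 can already reach 6.
Path from 0: 0 → 5 → 6.
So 0 → … → 6 → 0 is a cycle.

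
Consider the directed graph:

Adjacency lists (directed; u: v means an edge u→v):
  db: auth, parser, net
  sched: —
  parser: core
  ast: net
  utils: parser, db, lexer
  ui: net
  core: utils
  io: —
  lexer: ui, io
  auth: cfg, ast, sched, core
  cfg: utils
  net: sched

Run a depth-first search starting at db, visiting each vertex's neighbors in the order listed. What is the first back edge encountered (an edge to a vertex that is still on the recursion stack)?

core->utils

DFS from db (visiting each vertex's neighbors in the order listed); mark gray on enter, black on exit:
db gray
  auth gray
    cfg gray
      utils gray
        parser gray
          core gray
            core→utils: utils is gray → back edge
First back edge: core → utils.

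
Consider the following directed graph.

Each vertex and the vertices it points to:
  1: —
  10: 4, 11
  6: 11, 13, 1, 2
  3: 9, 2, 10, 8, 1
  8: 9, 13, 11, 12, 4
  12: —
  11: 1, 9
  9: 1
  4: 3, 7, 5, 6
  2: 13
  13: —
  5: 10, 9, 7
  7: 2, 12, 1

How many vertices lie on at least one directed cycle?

A vertex is on a directed cycle iff it belongs to a strongly connected component of size ≥ 2 (or has a self-loop).
The vertices on cycles are {3, 4, 5, 8, 10} — 5 in total.

5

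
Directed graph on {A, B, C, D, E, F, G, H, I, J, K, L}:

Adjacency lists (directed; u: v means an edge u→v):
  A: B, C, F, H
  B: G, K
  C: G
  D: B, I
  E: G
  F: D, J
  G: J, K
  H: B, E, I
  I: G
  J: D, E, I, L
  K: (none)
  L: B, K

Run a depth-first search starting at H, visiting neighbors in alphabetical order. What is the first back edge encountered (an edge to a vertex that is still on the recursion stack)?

D→B

DFS from H (visiting neighbors in alphabetical order); mark gray on enter, black on exit:
H gray
  B gray
    G gray
      J gray
        D gray
          D→B: B is gray → back edge
First back edge: D → B.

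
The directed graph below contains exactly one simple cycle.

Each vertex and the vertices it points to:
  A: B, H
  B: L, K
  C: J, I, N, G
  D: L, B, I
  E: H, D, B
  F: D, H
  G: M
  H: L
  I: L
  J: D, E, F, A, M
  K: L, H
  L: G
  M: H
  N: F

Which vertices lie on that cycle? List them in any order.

DFS with gray/black marking from G:
G gray
  M gray
    H gray
      L gray
        L→G: G is gray → back edge
Back edge closes the cycle G → M → H → L → G; its vertices are {G, H, L, M}.

G, H, L, M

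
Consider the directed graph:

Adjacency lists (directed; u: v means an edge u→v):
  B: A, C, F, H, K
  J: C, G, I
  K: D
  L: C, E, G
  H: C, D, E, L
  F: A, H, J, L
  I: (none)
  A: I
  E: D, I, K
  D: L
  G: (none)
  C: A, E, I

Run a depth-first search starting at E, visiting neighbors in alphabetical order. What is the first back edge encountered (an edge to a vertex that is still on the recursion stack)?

C->E

DFS from E (visiting neighbors in alphabetical order); mark gray on enter, black on exit:
E gray
  D gray
    L gray
      C gray
        A gray
          I gray
          I black
        A black
        C→E: E is gray → back edge
First back edge: C → E.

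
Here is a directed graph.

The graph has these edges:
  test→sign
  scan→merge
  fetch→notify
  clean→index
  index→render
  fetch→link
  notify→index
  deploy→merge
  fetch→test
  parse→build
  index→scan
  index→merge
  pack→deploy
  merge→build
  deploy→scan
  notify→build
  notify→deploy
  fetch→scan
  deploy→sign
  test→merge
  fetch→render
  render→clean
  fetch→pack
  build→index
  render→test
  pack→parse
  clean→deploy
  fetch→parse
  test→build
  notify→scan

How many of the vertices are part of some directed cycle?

A vertex is on a directed cycle iff it belongs to a strongly connected component of size ≥ 2 (or has a self-loop).
The vertices on cycles are {scan, test, build, clean, index, merge, deploy, render} — 8 in total.

8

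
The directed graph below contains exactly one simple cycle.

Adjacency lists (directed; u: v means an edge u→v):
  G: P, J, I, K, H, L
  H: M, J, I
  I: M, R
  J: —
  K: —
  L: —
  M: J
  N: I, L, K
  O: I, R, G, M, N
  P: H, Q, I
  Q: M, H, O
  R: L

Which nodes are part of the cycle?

DFS with gray/black marking from O:
O gray
  I gray
    M gray
      J gray
      J black
    M black
    R gray
      L gray
      L black
    R black
  I black
  O→R: R black — skip
  G gray
    P gray
      H gray
        H→M: M black — skip
        H→J: J black — skip
        H→I: I black — skip
      H black
      Q gray
        Q→M: M black — skip
        Q→H: H black — skip
        Q→O: O is gray → back edge
Back edge closes the cycle O → G → P → Q → O; its vertices are {G, O, P, Q}.

G, O, P, Q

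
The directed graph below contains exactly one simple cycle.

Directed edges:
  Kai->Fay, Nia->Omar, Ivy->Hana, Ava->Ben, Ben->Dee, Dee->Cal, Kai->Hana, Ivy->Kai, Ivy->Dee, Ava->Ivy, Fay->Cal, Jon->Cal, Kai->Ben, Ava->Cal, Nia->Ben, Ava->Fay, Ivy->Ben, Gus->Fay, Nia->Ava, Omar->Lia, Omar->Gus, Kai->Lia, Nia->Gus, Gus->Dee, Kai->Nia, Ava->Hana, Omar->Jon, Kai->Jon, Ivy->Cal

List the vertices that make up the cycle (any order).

Ava, Ivy, Kai, Nia

DFS with gray/black marking from Nia:
Nia gray
  Gus gray
    Dee gray
      Cal gray
      Cal black
    Dee black
    Fay gray
      Fay→Cal: Cal black — skip
    Fay black
  Gus black
  Omar gray
    Jon gray
      Jon→Cal: Cal black — skip
    Jon black
    Omar→Gus: Gus black — skip
    Lia gray
    Lia black
  Omar black
  Ben gray
    Ben→Dee: Dee black — skip
  Ben black
  Ava gray
    Ava→Fay: Fay black — skip
    Ava→Cal: Cal black — skip
    Ava→Ben: Ben black — skip
    Hana gray
    Hana black
    Ivy gray
      Ivy→Cal: Cal black — skip
      Ivy→Ben: Ben black — skip
      Kai gray
        Kai→Hana: Hana black — skip
        Kai→Jon: Jon black — skip
        Kai→Ben: Ben black — skip
        Kai→Fay: Fay black — skip
        Kai→Lia: Lia black — skip
        Kai→Nia: Nia is gray → back edge
Back edge closes the cycle Nia → Ava → Ivy → Kai → Nia; its vertices are {Ava, Ivy, Kai, Nia}.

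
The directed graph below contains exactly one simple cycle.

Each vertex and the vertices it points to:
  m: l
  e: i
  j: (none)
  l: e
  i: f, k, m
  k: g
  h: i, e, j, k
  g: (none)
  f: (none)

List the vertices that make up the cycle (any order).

e, i, l, m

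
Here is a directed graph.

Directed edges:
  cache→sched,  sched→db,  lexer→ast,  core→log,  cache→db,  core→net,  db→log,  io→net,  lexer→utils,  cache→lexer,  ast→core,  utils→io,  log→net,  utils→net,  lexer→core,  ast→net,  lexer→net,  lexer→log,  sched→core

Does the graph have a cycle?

No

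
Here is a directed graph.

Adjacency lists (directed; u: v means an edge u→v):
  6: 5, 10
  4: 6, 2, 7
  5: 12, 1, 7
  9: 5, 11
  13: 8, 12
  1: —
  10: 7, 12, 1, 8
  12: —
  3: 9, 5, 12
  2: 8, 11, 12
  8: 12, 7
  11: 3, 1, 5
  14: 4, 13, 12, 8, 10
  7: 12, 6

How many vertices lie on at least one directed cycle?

8

A vertex is on a directed cycle iff it belongs to a strongly connected component of size ≥ 2 (or has a self-loop).
The vertices on cycles are {3, 5, 6, 7, 8, 9, 10, 11} — 8 in total.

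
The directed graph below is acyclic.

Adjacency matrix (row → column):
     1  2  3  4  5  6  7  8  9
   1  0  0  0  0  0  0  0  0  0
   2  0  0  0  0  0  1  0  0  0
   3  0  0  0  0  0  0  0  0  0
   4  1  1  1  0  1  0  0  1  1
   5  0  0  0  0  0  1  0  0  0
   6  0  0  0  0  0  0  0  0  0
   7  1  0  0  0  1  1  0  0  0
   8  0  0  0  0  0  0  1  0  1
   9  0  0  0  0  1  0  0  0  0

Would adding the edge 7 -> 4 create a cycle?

Yes

Adding 7→4 creates a cycle iff 4 can already reach 7.
Path from 4: 4 → 8 → 7.
So 4 → … → 7 → 4 is a cycle.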